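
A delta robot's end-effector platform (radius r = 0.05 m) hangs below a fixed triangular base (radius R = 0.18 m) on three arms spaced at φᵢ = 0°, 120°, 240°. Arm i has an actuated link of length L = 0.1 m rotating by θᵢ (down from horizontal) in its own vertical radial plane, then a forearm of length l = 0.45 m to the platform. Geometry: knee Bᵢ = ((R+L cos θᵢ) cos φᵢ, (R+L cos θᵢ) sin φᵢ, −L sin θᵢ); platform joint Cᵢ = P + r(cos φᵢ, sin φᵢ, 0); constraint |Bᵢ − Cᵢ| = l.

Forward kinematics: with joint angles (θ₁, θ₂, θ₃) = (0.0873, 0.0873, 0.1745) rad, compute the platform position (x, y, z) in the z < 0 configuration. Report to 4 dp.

φ1=0.0°: virtual centre (0.2296, 0.0000, -0.0087), radius l
centre 2 = (0.2296·cos120.0°, 0.2296·sin120.0°, -0.0087) = (-0.1148, 0.1989, -0.0087)
centre 3 = (0.2285·cos240.0°, 0.2285·sin240.0°, -0.0174) = (-0.1142, -0.1979, -0.0174)
eliminate P² terms by subtracting sphere 1 from 2 and 3
[-0.6889 0.3977 0.0000]·P = 0.0000;  [-0.6877 -0.3957 -0.0173]·P = -0.0003
Cramer: x(z) = 0.0002-0.0126z;  y(z) = 0.0004-0.0218z
quadratic in z: (1.0006)z²+(0.0232)z+(-0.1498)=0, √Δ=0.7747 → z ∈ {-0.3987, 0.3755}; z = -0.3987 (taking z<0)
x = 0.0052, y = 0.0091

(0.0052, 0.0091, -0.3987)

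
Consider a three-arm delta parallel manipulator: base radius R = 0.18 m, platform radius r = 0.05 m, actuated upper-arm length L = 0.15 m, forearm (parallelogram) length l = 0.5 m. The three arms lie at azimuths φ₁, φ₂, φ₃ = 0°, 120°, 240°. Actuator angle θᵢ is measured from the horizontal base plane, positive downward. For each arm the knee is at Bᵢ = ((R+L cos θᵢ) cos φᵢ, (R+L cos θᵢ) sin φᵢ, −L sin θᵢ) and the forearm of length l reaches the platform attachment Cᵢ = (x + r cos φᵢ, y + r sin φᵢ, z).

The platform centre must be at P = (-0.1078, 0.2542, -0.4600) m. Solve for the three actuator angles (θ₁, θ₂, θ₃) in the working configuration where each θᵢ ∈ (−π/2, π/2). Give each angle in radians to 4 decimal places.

θ₁ = 1.2216, θ₂ = -0.2621, θ₃ = 1.3962

rotate P by −φ1: (-0.1078, 0.2542, -0.4600)
  A cos θ + B sin θ = C:  0.2378·cos θ + -0.4600·sin θ = -0.3509
  √(A²+B²)=0.5178;  θ1 = -1.0937+2.3153 ≈ 1.2216
arm 2 (φ=120.0°): x'=0.2740, y'=-0.0337
  A=-0.1440, B=-0.4600, C=(l²−L²−A²−y'²−z²)/(2L)=-0.0200
  √(A²+B²)=0.4820;  θ2 = -1.8743+1.6122 ≈ -0.2621
φ3=240.0° → target in arm frame (-0.1662, -0.2205)
  A cos θ + B sin θ = C:  0.2962·cos θ + -0.4600·sin θ = -0.4015
  √(A²+B²)=0.5471;  θ3 = -0.9986+2.3948 ≈ 1.3962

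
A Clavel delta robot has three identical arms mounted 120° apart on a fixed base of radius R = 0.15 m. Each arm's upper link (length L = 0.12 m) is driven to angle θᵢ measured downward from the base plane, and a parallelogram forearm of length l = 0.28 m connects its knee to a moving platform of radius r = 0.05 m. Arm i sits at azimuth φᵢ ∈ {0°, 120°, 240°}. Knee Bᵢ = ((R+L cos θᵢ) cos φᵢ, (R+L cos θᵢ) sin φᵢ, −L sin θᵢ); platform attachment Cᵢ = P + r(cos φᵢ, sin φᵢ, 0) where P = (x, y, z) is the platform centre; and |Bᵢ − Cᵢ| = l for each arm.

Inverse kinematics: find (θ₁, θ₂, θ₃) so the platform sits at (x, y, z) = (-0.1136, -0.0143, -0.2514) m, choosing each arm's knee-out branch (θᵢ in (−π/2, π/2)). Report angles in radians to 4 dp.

θ₁ = 1.3093, θ₂ = 0.4367, θ₃ = 0.2618

φ1=0.0° → target in arm frame (-0.1136, -0.0143)
  e−x'=0.2136;  (l²−L²−(e−x')²−y'²−z²)/2L = -0.1876
  γ=atan2(-0.2514,0.2136)=-0.8665;  ψ=arccos(-0.5688)=2.1758;  θ1=γ+ψ≈1.3093
rotate P by −φ2: (0.0444, 0.1055, -0.2514)
  A cos θ + B sin θ = C:  0.0556·cos θ + -0.2514·sin θ = -0.0560
  γ=atan2(-0.2514,0.0556)=-1.3532;  ψ=arccos(-0.2173)=1.7899;  θ2=γ+ψ≈0.4367
rotate P by −φ3: (0.0692, -0.0912, -0.2514)
  A=0.0308, B=-0.2514, C=(l²−L²−A²−y'²−z²)/(2L)=-0.0353
  √(A²+B²)=0.2533;  θ3 = -1.4488+1.7107 ≈ 0.2618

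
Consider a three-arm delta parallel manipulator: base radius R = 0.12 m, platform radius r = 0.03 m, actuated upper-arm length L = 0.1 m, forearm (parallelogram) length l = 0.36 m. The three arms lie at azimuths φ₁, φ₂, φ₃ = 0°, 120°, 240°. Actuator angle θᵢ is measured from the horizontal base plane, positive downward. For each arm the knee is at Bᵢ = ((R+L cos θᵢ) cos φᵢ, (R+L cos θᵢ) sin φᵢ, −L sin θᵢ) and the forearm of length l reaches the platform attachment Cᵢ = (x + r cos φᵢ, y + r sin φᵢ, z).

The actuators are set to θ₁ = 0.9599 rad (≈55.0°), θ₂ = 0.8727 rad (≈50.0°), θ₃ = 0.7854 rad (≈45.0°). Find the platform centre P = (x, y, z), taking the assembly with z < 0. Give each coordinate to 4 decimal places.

φ1=0.0°: virtual centre (0.1474, 0.0000, -0.0819), radius l
arm 2 at φ=120.0°: e+L cos θ2 = 0.1543;  S2 = (-0.0771, 0.1336, -0.0766)
arm 3 at φ=240.0°: e+L cos θ3 = 0.1607;  S3 = (-0.0804, -0.1392, -0.0707)
|S₂|²−|S₁|² = 0.0012;  |S₃|²−|S₁|² = 0.0024
[-0.4490 0.2672 0.0106]·P = 0.0012;  [-0.4554 -0.2784 0.0224]·P = 0.0024
Cramer: x(z) = -0.0040+0.0362z;  y(z) = -0.0021+0.0212z
quadratic in z: (1.0018)z²+(0.1528)z+(-0.1000)=0, √Δ=0.6511 → z ∈ {-0.4012, 0.2487}; z = -0.4012 (taking z<0)
x = -0.0186, y = -0.0106

(-0.0186, -0.0106, -0.4012)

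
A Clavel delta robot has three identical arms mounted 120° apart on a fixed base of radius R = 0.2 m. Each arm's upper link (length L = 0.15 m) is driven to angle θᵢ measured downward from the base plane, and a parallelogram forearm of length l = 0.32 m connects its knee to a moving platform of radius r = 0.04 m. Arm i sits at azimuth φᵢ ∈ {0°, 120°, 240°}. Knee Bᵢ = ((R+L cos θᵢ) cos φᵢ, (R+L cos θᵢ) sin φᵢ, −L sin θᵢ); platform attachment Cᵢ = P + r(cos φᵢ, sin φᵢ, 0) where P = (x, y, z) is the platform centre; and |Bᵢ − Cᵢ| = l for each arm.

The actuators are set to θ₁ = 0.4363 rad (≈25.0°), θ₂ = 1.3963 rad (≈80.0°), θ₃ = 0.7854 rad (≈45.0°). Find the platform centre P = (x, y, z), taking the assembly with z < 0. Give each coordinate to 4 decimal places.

(0.0779, -0.0711, -0.2865)

centre 1 = (0.2959·cos0.0°, 0.2959·sin0.0°, -0.0634) = (0.2959, 0.0000, -0.0634)
φ2=120.0°: virtual centre (-0.0930, 0.1611, -0.1477), radius l
arm 3 at φ=240.0°: ρ3 = 0.2661;  centre 3 = (-0.1330, -0.2304, -0.1061)
eliminate P² terms by subtracting sphere 1 from 2 and 3
[-0.7779 0.3222 -0.1687]·P = -0.0352;  [-0.8580 -0.4608 -0.0854]·P = -0.0096
Cramer: x(z) = 0.0304-0.1657z;  y(z) = -0.0358+0.1233z
into |P−centre ₁|² = l²: 1.0427z² + 0.2060z + -0.0266 = 0;  Δ = 0.1532;  z = -0.2865 or 0.0890 → z<0 root = -0.2865
x = 0.0779, y = -0.0711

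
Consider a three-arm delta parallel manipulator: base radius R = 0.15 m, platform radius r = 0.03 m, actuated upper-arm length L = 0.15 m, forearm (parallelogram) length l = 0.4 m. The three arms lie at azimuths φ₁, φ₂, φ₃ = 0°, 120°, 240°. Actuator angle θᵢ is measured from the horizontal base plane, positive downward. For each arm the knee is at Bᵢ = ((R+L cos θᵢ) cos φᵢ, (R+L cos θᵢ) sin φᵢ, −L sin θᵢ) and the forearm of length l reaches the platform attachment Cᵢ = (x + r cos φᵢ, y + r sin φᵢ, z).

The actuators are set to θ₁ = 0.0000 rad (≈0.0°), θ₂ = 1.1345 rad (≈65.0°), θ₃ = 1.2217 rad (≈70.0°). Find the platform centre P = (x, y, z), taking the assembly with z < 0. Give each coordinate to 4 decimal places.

arm 1 at φ=0.0°: ρ1 = 0.2700;  S1 = (0.2700, 0.0000, 0.0000)
arm 2 at φ=120.0°: ρ2 = 0.1834;  S2 = (-0.0917, 0.1588, -0.1359)
S3 = (0.1713·cos240.0°, 0.1713·sin240.0°, -0.1410) = (-0.0857, -0.1484, -0.1410)
eliminate P² terms by subtracting sphere 1 from 2 and 3
linear system: -0.7234x+0.3176y = -0.0208−-0.2719z; -0.7113x+-0.2967y = -0.0237−-0.2819z
Cramer: x(z) = 0.0311-0.3864z;  y(z) = 0.0053-0.0239z
sphere 1 gives Az²+Bz+C=0 with A=1.1498, B=0.1844, C=-0.1029;  B²−4AC=0.5072;  roots -0.3899, 0.2295;  negative root z = -0.3899
x = 0.1817, y = 0.0146

(0.1817, 0.0146, -0.3899)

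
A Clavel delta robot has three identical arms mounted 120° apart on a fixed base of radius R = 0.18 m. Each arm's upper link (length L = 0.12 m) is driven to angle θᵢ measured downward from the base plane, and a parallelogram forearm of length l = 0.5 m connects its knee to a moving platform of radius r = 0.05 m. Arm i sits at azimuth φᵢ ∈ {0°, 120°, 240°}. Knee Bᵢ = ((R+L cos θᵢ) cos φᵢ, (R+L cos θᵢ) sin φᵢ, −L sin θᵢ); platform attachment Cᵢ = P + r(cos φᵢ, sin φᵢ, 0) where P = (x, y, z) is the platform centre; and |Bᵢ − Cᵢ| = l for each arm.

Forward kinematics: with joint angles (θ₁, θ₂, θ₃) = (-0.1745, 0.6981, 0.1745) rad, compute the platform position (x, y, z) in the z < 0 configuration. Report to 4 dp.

(0.0926, -0.0734, -0.4486)

arm 1 at φ=0.0°: e+L cos θ1 = 0.2482;  centre 1 = (0.2482, 0.0000, 0.0208)
φ2=120.0°: virtual centre (-0.1110, 0.1922, -0.0771), radius l
centre 3 = (0.2482·cos240.0°, 0.2482·sin240.0°, -0.0208) = (-0.1241, -0.2149, -0.0208)
|centre ₂|²−|centre ₁|² = -0.0068;  |centre ₃|²−|centre ₁|² = 0.0000
[-0.7183 0.3844 -0.1959]·P = -0.0068;  [-0.7445 -0.4299 -0.0833]·P = 0.0000
Cramer: x(z) = 0.0049-0.1954z;  y(z) = -0.0085+0.1446z
quadratic in z: (1.0591)z²+(0.0509)z+(-0.1903)=0, √Δ=0.8994 → z ∈ {-0.4486, 0.4006}; z = -0.4486 (taking z<0)
x = 0.0926, y = -0.0734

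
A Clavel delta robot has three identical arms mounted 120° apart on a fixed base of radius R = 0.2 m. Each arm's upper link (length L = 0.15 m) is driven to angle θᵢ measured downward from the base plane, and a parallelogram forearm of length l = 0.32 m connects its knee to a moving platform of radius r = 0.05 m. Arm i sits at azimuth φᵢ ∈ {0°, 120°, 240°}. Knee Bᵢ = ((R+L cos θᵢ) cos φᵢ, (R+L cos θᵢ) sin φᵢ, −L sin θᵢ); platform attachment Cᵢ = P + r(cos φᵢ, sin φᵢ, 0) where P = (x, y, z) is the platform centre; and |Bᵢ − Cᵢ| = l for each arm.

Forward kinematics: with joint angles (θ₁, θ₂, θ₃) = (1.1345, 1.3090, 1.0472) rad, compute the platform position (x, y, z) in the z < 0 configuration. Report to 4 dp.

(0.0063, -0.0313, -0.3779)

centre 1 = (0.2134·cos0.0°, 0.2134·sin0.0°, -0.1359) = (0.2134, 0.0000, -0.1359)
φ2=120.0°: virtual centre (-0.0944, 0.1635, -0.1449), radius l
arm 3 at φ=240.0°: e+L cos θ3 = 0.2250;  centre 3 = (-0.1125, -0.1949, -0.1299)
|centre ₂|²−|centre ₁|² = -0.0074;  |centre ₃|²−|centre ₁|² = 0.0035
plane₁₂: -0.6156x+0.3271y+-0.0179z = -0.0074
Cramer: x(z) = 0.0038-0.0067z;  y(z) = -0.0153+0.0421z
into |P−centre ₁|² = l²: 1.0018z² + 0.2734z + -0.0398 = 0;  Δ = 0.2341;  z = -0.3779 or 0.1050 → z<0 root = -0.3779
x = 0.0063, y = -0.0313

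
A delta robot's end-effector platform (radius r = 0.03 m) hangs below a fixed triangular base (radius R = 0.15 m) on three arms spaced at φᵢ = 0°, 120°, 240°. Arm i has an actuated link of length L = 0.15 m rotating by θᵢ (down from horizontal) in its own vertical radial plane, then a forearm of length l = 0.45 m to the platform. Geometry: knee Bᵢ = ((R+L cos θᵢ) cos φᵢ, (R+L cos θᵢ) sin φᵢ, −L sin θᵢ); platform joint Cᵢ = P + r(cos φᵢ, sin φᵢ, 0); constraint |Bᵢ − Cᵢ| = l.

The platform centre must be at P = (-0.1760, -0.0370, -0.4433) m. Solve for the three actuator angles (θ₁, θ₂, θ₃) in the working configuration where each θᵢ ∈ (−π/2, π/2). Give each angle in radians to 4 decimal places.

θ₁ = 1.3092, θ₂ = 0.5234, θ₃ = 0.2619

arm 1 (φ=0.0°): x'=-0.1760, y'=-0.0370
  A=0.2960, B=-0.4433, C=(l²−L²−A²−y'²−z²)/(2L)=-0.3517
  √(A²+B²)=0.5330;  θ1 = -0.9821+2.2913 ≈ 1.3092
arm 2 (φ=120.0°): x'=0.0560, y'=0.1709
  e−x'=0.0640;  (l²−L²−(e−x')²−y'²−z²)/2L = -0.1661
  θ2 = atan2(B,A) + arccos(C/0.4479) = 0.5234
φ3=240.0° → target in arm frame (0.1200, -0.1339)
  A=0.0000, B=-0.4433, C=(l²−L²−A²−y'²−z²)/(2L)=-0.1148
  θ3 = atan2(B,A) + arccos(C/0.4433) = 0.2619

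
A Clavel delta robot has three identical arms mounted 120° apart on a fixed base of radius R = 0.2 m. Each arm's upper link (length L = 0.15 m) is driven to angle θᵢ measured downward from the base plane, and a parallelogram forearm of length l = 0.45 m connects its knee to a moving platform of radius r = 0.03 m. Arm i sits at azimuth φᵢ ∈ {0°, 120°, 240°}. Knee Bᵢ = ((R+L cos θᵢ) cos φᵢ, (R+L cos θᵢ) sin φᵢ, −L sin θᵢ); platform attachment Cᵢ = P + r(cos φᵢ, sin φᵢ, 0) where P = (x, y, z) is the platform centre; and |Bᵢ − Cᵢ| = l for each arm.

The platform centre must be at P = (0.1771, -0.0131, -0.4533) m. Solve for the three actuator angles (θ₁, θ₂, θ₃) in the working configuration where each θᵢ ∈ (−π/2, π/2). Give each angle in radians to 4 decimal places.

rotate P by −φ1: (0.1771, -0.0131, -0.4533)
  A=-0.0071, B=-0.4533, C=(l²−L²−A²−y'²−z²)/(2L)=-0.0857
  γ=atan2(-0.4533,-0.0071)=-1.5865;  ψ=arccos(-0.1890)=1.7609;  θ1=γ+ψ≈0.1745
arm 2 (φ=120.0°): x'=-0.0999, y'=-0.1468
  e−x'=0.2699;  (l²−L²−(e−x')²−y'²−z²)/2L = -0.3996
  θ2 = atan2(B,A) + arccos(C/0.5276) = 1.3964
rotate P by −φ3: (-0.0772, 0.1599, -0.4533)
  e−x'=0.2472;  (l²−L²−(e−x')²−y'²−z²)/2L = -0.3739
  θ3 = atan2(B,A) + arccos(C/0.5163) = 1.3090

θ₁ = 0.1745, θ₂ = 1.3964, θ₃ = 1.3090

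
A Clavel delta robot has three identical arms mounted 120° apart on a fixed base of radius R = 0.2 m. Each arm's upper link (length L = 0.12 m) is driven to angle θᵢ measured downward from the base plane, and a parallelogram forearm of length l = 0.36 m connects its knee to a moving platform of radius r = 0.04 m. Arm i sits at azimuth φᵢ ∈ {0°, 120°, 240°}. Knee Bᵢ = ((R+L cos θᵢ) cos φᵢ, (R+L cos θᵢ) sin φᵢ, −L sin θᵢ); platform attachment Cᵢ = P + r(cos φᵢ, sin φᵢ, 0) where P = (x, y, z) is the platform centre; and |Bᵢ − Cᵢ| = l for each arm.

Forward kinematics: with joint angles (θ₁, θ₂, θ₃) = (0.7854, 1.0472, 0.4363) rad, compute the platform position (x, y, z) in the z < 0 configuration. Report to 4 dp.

(-0.0032, -0.0608, -0.3385)

φ1=0.0°: virtual centre (0.2449, 0.0000, -0.0849), radius l
φ2=120.0°: virtual centre (-0.1100, 0.1905, -0.1039), radius l
φ3=240.0°: virtual centre (-0.1344, -0.2328, -0.0507), radius l
|O₂|²−|O₁|² = -0.0080;  |O₃|²−|O₁|² = 0.0076
plane₁₂: -0.7097x+0.3811y+-0.0381z = -0.0080
det = 0.6194;  x = 0.0013+0.0133z,  y = -0.0185+0.1249z
sphere 1 gives Az²+Bz+C=0 with A=1.0158, B=0.1586, C=-0.0627;  B²−4AC=0.2800;  roots -0.3385, 0.1824;  negative root z = -0.3385
x = -0.0032, y = -0.0608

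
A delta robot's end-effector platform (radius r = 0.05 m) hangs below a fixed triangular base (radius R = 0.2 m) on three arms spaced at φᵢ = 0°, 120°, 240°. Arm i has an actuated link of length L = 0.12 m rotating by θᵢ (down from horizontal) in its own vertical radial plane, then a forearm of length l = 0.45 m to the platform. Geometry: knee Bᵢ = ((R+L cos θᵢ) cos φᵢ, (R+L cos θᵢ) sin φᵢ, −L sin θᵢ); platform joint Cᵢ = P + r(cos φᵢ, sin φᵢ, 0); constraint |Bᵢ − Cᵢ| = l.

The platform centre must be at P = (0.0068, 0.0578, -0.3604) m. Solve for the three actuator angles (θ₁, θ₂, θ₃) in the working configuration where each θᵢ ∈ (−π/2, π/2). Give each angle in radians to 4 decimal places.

θ₁ = 0.0000, θ₂ = -0.2615, θ₃ = 0.3492

arm 1 (φ=0.0°): x'=0.0068, y'=0.0578
  A cos θ + B sin θ = C:  0.1432·cos θ + -0.3604·sin θ = 0.1432
  γ=atan2(-0.3604,0.1432)=-1.1926;  ψ=arccos(0.3692)=1.1926;  θ1=γ+ψ≈0.0000
rotate P by −φ2: (0.0467, -0.0348, -0.3604)
  e−x'=0.1033;  (l²−L²−(e−x')²−y'²−z²)/2L = 0.1930
  θ2 = atan2(B,A) + arccos(C/0.3749) = -0.2615
φ3=240.0° → target in arm frame (-0.0535, -0.0230)
  e−x'=0.2035;  (l²−L²−(e−x')²−y'²−z²)/2L = 0.0679
  γ=atan2(-0.3604,0.2035)=-1.0569;  ψ=arccos(0.1640)=1.4061;  θ3=γ+ψ≈0.3492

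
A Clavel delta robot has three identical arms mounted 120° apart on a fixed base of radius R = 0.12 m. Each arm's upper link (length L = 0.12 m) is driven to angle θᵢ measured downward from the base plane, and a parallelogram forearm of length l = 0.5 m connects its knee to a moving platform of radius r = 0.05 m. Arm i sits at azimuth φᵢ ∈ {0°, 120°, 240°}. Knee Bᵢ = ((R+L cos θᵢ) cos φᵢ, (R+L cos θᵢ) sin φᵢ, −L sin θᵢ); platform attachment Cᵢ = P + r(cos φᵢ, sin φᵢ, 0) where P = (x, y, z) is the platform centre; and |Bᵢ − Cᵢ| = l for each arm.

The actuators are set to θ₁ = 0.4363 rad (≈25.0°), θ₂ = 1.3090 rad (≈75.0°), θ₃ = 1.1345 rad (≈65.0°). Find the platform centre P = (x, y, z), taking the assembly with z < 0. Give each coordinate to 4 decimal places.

φ1=0.0°: virtual centre (0.1788, 0.0000, -0.0507), radius l
φ2=120.0°: virtual centre (-0.0505, 0.0875, -0.1159), radius l
arm 3 at φ=240.0°: ρ3 = 0.1207;  O3 = (-0.0604, -0.1045, -0.1088)
|O₂|²−|O₁|² = -0.0109;  |O₃|²−|O₁|² = -0.0081
[-0.4586 0.1750 -0.1304]·P = -0.0109;  [-0.4782 -0.2091 -0.1161]·P = -0.0081
Cramer: x(z) = 0.0206-0.2650z;  y(z) = -0.0082+0.0508z
quadratic in z: (1.0728)z²+(0.1844)z+(-0.2223)=0, √Δ=0.9940 → z ∈ {-0.5492, 0.3773}; z = -0.5492 (taking z<0)
x = 0.1661, y = -0.0361

(0.1661, -0.0361, -0.5492)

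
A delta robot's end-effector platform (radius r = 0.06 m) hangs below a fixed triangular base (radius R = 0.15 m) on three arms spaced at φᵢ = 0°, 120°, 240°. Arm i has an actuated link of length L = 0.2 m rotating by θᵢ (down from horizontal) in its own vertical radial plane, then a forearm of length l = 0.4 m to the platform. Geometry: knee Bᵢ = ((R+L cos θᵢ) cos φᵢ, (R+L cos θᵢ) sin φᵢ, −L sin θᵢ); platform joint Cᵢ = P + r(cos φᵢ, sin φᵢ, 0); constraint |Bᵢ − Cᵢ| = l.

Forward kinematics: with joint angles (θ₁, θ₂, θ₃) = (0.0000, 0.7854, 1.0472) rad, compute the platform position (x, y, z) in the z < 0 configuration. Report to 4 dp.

S1 = (0.2900·cos0.0°, 0.2900·sin0.0°, 0.0000) = (0.2900, 0.0000, 0.0000)
φ2=120.0°: virtual centre (-0.1157, 0.2004, -0.1414), radius l
φ3=240.0°: virtual centre (-0.0950, -0.1645, -0.1732), radius l
eliminate P² terms by subtracting sphere 1 from 2 and 3
[-0.8114 0.4008 -0.2828]·P = -0.0105;  [-0.7700 -0.3291 -0.3464]·P = -0.0180
det = 0.5757;  x = 0.0186+-0.4029z,  y = 0.0113+-0.1100z
sphere 1 gives Az²+Bz+C=0 with A=1.1744, B=0.2162, C=-0.0862;  B²−4AC=0.4517;  roots -0.3782, 0.1941;  negative root z = -0.3782
x = 0.1709, y = 0.0529

(0.1709, 0.0529, -0.3782)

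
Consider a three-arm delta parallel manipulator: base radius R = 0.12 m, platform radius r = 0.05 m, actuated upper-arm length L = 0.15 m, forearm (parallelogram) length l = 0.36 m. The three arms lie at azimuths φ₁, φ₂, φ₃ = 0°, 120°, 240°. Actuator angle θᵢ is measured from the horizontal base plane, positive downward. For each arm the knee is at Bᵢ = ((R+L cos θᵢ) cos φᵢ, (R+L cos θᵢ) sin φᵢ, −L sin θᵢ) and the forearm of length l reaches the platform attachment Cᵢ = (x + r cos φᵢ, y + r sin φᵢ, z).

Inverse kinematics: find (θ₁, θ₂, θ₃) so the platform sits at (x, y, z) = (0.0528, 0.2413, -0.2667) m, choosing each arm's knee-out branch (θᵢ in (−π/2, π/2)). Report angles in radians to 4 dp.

arm 1 (φ=0.0°): x'=0.0528, y'=0.2413
  A=0.0172, B=-0.2667, C=(l²−L²−A²−y'²−z²)/(2L)=-0.0752
  γ=atan2(-0.2667,0.0172)=-1.5064;  ψ=arccos(-0.2813)=1.8559;  θ1=γ+ψ≈0.3495
φ2=120.0° → target in arm frame (0.1826, -0.1664)
  A=-0.1126, B=-0.2667, C=(l²−L²−A²−y'²−z²)/(2L)=-0.0146
  √(A²+B²)=0.2895;  θ2 = -1.9702+1.6213 ≈ -0.3489
φ3=240.0° → target in arm frame (-0.2354, -0.0749)
  A=0.3054, B=-0.2667, C=(l²−L²−A²−y'²−z²)/(2L)=-0.2096
  γ=atan2(-0.2667,0.3054)=-0.7179;  ψ=arccos(-0.5171)=2.1142;  θ3=γ+ψ≈1.3963

θ₁ = 0.3495, θ₂ = -0.3489, θ₃ = 1.3963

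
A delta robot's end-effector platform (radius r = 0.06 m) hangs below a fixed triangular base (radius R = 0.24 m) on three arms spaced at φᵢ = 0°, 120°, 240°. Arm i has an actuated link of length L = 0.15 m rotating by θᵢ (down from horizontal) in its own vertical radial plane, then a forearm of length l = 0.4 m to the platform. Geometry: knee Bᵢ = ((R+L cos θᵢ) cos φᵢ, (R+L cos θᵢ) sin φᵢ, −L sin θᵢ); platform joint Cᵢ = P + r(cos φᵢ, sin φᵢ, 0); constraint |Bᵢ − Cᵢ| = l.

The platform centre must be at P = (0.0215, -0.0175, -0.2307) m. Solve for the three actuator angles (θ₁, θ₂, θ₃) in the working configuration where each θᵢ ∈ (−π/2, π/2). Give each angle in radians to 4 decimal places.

rotate P by −φ1: (0.0215, -0.0175, -0.2307)
  A cos θ + B sin θ = C:  0.1585·cos θ + -0.2307·sin θ = 0.1962
  θ1 = atan2(B,A) + arccos(C/0.2799) = -0.1746
arm 2 (φ=120.0°): x'=-0.0259, y'=-0.0099
  A cos θ + B sin θ = C:  0.2059·cos θ + -0.2307·sin θ = 0.1393
  √(A²+B²)=0.3092;  θ2 = -0.8421+1.1036 ≈ 0.2614
rotate P by −φ3: (0.0044, 0.0274, -0.2307)
  A=0.1756, B=-0.2307, C=(l²−L²−A²−y'²−z²)/(2L)=0.1756
  γ=atan2(-0.2307,0.1756)=-0.9202;  ψ=arccos(0.6058)=0.9200;  θ3=γ+ψ≈-0.0002

θ₁ = -0.1746, θ₂ = 0.2614, θ₃ = -0.0002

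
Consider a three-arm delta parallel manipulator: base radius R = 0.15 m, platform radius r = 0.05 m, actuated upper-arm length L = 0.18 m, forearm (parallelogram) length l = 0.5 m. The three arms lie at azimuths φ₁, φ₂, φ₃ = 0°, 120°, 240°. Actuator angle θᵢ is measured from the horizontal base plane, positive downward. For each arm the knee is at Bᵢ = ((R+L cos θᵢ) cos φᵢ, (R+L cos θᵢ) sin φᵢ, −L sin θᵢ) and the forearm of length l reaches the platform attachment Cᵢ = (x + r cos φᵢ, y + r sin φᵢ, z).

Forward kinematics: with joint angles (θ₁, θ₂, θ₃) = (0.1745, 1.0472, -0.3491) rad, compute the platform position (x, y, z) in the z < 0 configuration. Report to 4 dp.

(0.0500, -0.2453, -0.4030)

O1 = (0.2773·cos0.0°, 0.2773·sin0.0°, -0.0313) = (0.2773, 0.0000, -0.0313)
arm 2 at φ=120.0°: ρ2 = 0.1900;  O2 = (-0.0950, 0.1645, -0.1559)
φ3=240.0°: virtual centre (-0.1346, -0.2331, 0.0616), radius l
|O₂|²−|O₁|² = -0.0175;  |O₃|²−|O₁|² = -0.0016
[-0.7445 0.3291 -0.2493]·P = -0.0175;  [-0.8237 -0.4662 0.1856]·P = -0.0016
det = 0.6181;  x = 0.0140+-0.0892z,  y = -0.0213+0.5557z
into |P−O₁|² = l²: 1.3168z² + 0.0858z + -0.1793 = 0;  Δ = 0.9516;  z = -0.4030 or 0.3378 → z<0 root = -0.4030
x = 0.0500, y = -0.2453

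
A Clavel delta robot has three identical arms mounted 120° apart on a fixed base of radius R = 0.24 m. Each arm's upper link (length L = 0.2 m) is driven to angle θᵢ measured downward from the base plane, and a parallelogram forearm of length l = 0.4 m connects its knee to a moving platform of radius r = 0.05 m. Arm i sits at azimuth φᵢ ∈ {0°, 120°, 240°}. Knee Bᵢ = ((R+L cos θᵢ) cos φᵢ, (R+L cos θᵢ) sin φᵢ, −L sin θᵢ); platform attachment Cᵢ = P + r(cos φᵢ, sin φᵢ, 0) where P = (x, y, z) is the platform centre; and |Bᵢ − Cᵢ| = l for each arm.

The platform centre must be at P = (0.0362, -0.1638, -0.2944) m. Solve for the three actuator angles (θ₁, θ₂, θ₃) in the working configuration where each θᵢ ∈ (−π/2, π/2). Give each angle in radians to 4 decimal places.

θ₁ = 0.6109, θ₂ = 1.3965, θ₃ = 0.0874

rotate P by −φ1: (0.0362, -0.1638, -0.2944)
  A=0.1538, B=-0.2944, C=(l²−L²−A²−y'²−z²)/(2L)=-0.0429
  γ=atan2(-0.2944,0.1538)=-1.0894;  ψ=arccos(-0.1291)=1.7003;  θ1=γ+ψ≈0.6109
rotate P by −φ2: (-0.1600, 0.0505, -0.2944)
  e−x'=0.3500;  (l²−L²−(e−x')²−y'²−z²)/2L = -0.2292
  θ2 = atan2(B,A) + arccos(C/0.4573) = 1.3965
φ3=240.0° → target in arm frame (0.1238, 0.1133)
  A=0.0662, B=-0.2944, C=(l²−L²−A²−y'²−z²)/(2L)=0.0403
  θ3 = atan2(B,A) + arccos(C/0.3018) = 0.0874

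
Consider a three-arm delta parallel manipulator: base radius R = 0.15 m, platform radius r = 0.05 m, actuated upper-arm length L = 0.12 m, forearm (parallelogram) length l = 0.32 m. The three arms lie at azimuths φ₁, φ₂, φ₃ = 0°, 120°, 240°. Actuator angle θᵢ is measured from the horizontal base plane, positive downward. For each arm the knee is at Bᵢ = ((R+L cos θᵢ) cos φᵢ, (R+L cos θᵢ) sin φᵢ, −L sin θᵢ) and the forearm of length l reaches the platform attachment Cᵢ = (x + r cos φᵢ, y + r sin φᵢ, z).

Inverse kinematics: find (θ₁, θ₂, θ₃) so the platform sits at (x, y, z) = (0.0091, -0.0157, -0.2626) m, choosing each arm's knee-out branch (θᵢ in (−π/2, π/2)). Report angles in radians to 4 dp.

θ₁ = 0.1747, θ₂ = 0.3492, θ₃ = 0.1750

φ1=0.0° → target in arm frame (0.0091, -0.0157)
  e−x'=0.0909;  (l²−L²−(e−x')²−y'²−z²)/2L = 0.0439
  √(A²+B²)=0.2779;  θ1 = -1.2376+1.4122 ≈ 0.1747
φ2=120.0° → target in arm frame (-0.0181, 0.0000)
  A cos θ + B sin θ = C:  0.1181·cos θ + -0.2626·sin θ = 0.0212
  θ2 = atan2(B,A) + arccos(C/0.2880) = 0.3492
arm 3 (φ=240.0°): x'=0.0090, y'=0.0157
  e−x'=0.0910;  (l²−L²−(e−x')²−y'²−z²)/2L = 0.0438
  γ=atan2(-0.2626,0.0910)=-1.2374;  ψ=arccos(0.1577)=1.4124;  θ3=γ+ψ≈0.1750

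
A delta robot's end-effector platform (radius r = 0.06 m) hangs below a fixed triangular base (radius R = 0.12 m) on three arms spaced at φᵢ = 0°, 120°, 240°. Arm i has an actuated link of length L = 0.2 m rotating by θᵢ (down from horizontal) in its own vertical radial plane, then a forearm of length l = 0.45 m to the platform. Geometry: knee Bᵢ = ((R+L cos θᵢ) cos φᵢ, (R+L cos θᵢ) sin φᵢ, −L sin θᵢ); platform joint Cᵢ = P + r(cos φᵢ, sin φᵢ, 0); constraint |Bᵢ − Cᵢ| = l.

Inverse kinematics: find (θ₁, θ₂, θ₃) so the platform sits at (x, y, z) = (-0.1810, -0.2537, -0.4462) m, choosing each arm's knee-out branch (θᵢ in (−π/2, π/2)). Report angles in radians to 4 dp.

arm 1 (φ=0.0°): x'=-0.1810, y'=-0.2537
  A cos θ + B sin θ = C:  0.2410·cos θ + -0.4462·sin θ = -0.3976
  γ=atan2(-0.4462,0.2410)=-1.0756;  ψ=arccos(-0.7840)=2.4719;  θ1=γ+ψ≈1.3963
rotate P by −φ2: (-0.1292, 0.2836, -0.4462)
  A=0.1892, B=-0.4462, C=(l²−L²−A²−y'²−z²)/(2L)=-0.3821
  √(A²+B²)=0.4847;  θ2 = -1.1697+2.4788 ≈ 1.3091
rotate P by −φ3: (0.3102, -0.0299, -0.4462)
  e−x'=-0.2502;  (l²−L²−(e−x')²−y'²−z²)/2L = -0.2502
  γ=atan2(-0.4462,-0.2502)=-2.0819;  ψ=arccos(-0.4892)=2.0819;  θ3=γ+ψ≈0.0001

θ₁ = 1.3963, θ₂ = 1.3091, θ₃ = 0.0001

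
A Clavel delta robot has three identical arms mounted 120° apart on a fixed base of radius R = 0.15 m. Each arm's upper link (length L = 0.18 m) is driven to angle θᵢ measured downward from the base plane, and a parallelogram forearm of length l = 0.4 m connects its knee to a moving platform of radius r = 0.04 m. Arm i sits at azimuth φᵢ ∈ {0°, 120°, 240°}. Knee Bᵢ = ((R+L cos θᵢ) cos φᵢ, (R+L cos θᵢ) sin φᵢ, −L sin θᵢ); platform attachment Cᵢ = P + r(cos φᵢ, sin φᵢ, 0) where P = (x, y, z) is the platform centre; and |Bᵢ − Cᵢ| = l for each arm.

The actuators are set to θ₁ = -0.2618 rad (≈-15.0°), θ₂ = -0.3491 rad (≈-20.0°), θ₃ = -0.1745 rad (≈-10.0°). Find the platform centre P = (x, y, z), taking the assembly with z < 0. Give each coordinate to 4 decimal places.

arm 1 at φ=0.0°: (R−r)+L cos θ1 = 0.2839;  O1 = (0.2839, 0.0000, 0.0466)
φ2=120.0°: virtual centre (-0.1396, 0.2417, 0.0616), radius l
arm 3 at φ=240.0°: (R−r)+L cos θ3 = 0.2873;  O3 = (-0.1436, -0.2488, 0.0313)
subtract pairs → two planes through P
plane₁₂: -0.8469x+0.4835y+0.0300z = -0.0010
det = 0.8348;  x = 0.0002+0.0001z,  y = -0.0018+-0.0618z
sphere 1 gives Az²+Bz+C=0 with A=1.0038, B=-0.0930, C=-0.0774;  B²−4AC=0.3192;  roots -0.2351, 0.3278;  negative root z = -0.2351
x = 0.0002, y = 0.0127

(0.0002, 0.0127, -0.2351)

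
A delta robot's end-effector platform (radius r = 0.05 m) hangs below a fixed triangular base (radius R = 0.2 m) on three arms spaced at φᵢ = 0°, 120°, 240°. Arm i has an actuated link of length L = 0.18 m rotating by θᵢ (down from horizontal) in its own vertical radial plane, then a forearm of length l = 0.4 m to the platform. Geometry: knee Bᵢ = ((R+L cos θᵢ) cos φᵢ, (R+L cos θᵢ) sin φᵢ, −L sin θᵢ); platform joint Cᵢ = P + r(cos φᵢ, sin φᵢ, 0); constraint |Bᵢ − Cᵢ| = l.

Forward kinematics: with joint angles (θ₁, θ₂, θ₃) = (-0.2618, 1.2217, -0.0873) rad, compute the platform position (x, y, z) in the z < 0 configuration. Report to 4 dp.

φ1=0.0°: virtual centre (0.3239, 0.0000, 0.0466), radius l
φ2=120.0°: virtual centre (-0.1058, 0.1832, -0.1691), radius l
O3 = (0.3293·cos240.0°, 0.3293·sin240.0°, 0.0157) = (-0.1647, -0.2852, 0.0157)
|O₂|²−|O₁|² = -0.0337;  |O₃|²−|O₁|² = 0.0016
linear system: -0.8593x+0.3664y = -0.0337−-0.4315z; -0.9770x+-0.5704y = 0.0016−-0.0618z
Cramer: x(z) = 0.0219-0.3168z;  y(z) = -0.0405+0.4344z
quadratic in z: (1.2891)z²+(0.0630)z+(-0.0650)=0, √Δ=0.5825 → z ∈ {-0.2504, 0.2015}; z = -0.2504 (taking z<0)
x = 0.1013, y = -0.1492

(0.1013, -0.1492, -0.2504)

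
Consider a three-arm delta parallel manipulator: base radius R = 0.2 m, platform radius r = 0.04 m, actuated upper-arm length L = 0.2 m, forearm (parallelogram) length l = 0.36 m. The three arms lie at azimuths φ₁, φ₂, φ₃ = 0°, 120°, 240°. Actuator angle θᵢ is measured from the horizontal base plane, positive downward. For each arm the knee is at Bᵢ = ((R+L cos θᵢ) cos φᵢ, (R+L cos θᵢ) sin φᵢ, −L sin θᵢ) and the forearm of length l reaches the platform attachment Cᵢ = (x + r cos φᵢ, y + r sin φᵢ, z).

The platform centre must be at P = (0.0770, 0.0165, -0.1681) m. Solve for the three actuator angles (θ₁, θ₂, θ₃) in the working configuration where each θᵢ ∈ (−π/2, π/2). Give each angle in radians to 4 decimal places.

φ1=0.0° → target in arm frame (0.0770, 0.0165)
  A cos θ + B sin θ = C:  0.0830·cos θ + -0.1681·sin θ = 0.1355
  √(A²+B²)=0.1875;  θ1 = -1.1122+0.7634 ≈ -0.3488
rotate P by −φ2: (-0.0242, -0.0749, -0.1681)
  A cos θ + B sin θ = C:  0.1842·cos θ + -0.1681·sin θ = 0.0545
  γ=atan2(-0.1681,0.1842)=-0.7397;  ψ=arccos(0.2185)=1.3505;  θ2=γ+ψ≈0.6108
arm 3 (φ=240.0°): x'=-0.0528, y'=0.0584
  A=0.2128, B=-0.1681, C=(l²−L²−A²−y'²−z²)/(2L)=0.0316
  √(A²+B²)=0.2712;  θ3 = -0.6686+1.4539 ≈ 0.7853

θ₁ = -0.3488, θ₂ = 0.6108, θ₃ = 0.7853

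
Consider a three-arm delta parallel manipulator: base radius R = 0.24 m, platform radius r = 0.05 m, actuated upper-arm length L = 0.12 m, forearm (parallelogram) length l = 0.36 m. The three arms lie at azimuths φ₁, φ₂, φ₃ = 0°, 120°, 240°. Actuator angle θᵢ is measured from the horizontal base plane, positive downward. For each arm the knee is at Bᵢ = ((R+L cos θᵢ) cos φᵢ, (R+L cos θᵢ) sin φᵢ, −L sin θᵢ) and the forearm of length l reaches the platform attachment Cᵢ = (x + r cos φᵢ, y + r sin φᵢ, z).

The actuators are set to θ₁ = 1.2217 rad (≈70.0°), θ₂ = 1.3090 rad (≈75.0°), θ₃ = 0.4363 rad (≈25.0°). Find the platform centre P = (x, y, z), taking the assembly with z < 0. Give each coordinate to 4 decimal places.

(-0.0357, -0.0791, -0.3413)

S1 = (0.2310·cos0.0°, 0.2310·sin0.0°, -0.1128) = (0.2310, 0.0000, -0.1128)
S2 = (0.2211·cos120.0°, 0.2211·sin120.0°, -0.1159) = (-0.1105, 0.1914, -0.1159)
arm 3 at φ=240.0°: (R−r)+L cos θ3 = 0.2988;  S3 = (-0.1494, -0.2587, -0.0507)
subtract pairs → two planes through P
[-0.6831 0.3829 -0.0063]·P = -0.0038;  [-0.7609 -0.5175 0.1241]·P = 0.0257
Cramer: x(z) = -0.0122+0.0686z;  y(z) = -0.0317+0.1389z
into |P−S₁|² = l²: 1.0240z² + 0.1833z + -0.0567 = 0;  Δ = 0.2658;  z = -0.3413 or 0.1622 → z<0 root = -0.3413
x = -0.0357, y = -0.0791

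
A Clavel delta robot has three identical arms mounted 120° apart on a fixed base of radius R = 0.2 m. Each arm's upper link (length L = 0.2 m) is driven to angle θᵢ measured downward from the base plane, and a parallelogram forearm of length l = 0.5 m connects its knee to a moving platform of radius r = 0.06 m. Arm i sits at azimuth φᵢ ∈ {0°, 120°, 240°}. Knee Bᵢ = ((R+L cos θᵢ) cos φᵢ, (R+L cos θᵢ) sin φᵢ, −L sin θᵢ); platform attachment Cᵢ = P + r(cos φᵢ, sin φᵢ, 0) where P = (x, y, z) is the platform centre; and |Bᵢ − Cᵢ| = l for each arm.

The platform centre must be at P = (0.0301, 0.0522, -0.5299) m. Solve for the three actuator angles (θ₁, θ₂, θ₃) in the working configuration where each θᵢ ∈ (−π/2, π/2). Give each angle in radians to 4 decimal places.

θ₁ = 0.6110, θ₂ = 0.6109, θ₃ = 0.8727

rotate P by −φ1: (0.0301, 0.0522, -0.5299)
  e−x'=0.1099;  (l²−L²−(e−x')²−y'²−z²)/2L = -0.2140
  γ=atan2(-0.5299,0.1099)=-1.3663;  ψ=arccos(-0.3954)=1.9773;  θ1=γ+ψ≈0.6110
φ2=120.0° → target in arm frame (0.0302, -0.0522)
  e−x'=0.1098;  (l²−L²−(e−x')²−y'²−z²)/2L = -0.2140
  θ2 = atan2(B,A) + arccos(C/0.5412) = 0.6109
φ3=240.0° → target in arm frame (-0.0603, 0.0000)
  A=0.2003, B=-0.5299, C=(l²−L²−A²−y'²−z²)/(2L)=-0.2772
  γ=atan2(-0.5299,0.2003)=-1.2095;  ψ=arccos(-0.4894)=2.0822;  θ3=γ+ψ≈0.8727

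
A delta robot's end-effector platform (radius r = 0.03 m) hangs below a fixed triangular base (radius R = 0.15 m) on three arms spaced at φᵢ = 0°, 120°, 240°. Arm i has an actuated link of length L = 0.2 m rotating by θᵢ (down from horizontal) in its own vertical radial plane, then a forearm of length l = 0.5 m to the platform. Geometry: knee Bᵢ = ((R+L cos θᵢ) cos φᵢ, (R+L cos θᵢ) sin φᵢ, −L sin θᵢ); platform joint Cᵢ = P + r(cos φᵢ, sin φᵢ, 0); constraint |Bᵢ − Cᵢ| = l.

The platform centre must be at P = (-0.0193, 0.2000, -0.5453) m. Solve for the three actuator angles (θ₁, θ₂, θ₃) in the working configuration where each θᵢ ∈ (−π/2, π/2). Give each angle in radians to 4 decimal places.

θ₁ = 0.9602, θ₂ = 0.3491, θ₃ = 1.3093

arm 1 (φ=0.0°): x'=-0.0193, y'=0.2000
  A cos θ + B sin θ = C:  0.1393·cos θ + -0.5453·sin θ = -0.3669
  θ1 = atan2(B,A) + arccos(C/0.5628) = 0.9602
rotate P by −φ2: (0.1829, -0.0833, -0.5453)
  e−x'=-0.0629;  (l²−L²−(e−x')²−y'²−z²)/2L = -0.2456
  θ2 = atan2(B,A) + arccos(C/0.5489) = 0.3491
φ3=240.0° → target in arm frame (-0.1636, -0.1167)
  A cos θ + B sin θ = C:  0.2836·cos θ + -0.5453·sin θ = -0.4534
  √(A²+B²)=0.6146;  θ3 = -1.0913+2.4006 ≈ 1.3093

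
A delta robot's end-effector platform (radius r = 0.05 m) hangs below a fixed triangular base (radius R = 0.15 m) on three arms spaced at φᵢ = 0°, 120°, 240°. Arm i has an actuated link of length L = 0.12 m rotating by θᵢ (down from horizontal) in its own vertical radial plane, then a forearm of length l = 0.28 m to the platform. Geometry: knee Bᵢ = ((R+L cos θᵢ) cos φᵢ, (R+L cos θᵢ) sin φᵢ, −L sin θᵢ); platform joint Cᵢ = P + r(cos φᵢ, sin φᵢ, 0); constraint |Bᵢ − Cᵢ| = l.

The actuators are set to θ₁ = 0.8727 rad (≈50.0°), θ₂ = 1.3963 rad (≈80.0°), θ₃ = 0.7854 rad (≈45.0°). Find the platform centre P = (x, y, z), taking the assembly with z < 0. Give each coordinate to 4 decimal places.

arm 1 at φ=0.0°: (R−r)+L cos θ1 = 0.1771;  O1 = (0.1771, 0.0000, -0.0919)
O2 = (0.1208·cos120.0°, 0.1208·sin120.0°, -0.1182) = (-0.0604, 0.1046, -0.1182)
φ3=240.0°: virtual centre (-0.0924, -0.1601, -0.0849), radius l
|O₂|²−|O₁|² = -0.0113;  |O₃|²−|O₁|² = 0.0015
plane₁₂: -0.4751x+0.2093y+-0.0525z = -0.0113
Cramer: x(z) = 0.0124-0.0523z;  y(z) = -0.0257+0.1322z
sphere 1 gives Az²+Bz+C=0 with A=1.0202, B=0.1943, C=-0.0421;  B²−4AC=0.2098;  roots -0.3197, 0.1292;  negative root z = -0.3197
x = 0.0291, y = -0.0679

(0.0291, -0.0679, -0.3197)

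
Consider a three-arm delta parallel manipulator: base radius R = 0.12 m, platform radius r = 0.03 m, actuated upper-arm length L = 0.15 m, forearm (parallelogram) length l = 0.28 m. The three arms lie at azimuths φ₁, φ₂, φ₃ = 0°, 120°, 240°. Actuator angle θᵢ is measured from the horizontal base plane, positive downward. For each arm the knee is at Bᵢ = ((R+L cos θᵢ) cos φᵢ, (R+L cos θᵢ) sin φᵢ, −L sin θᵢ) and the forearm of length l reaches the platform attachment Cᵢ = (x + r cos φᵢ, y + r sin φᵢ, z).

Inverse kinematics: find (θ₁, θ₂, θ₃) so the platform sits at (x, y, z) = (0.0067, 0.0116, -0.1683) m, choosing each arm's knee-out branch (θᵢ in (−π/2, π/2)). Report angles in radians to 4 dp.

θ₁ = 0.0871, θ₂ = 0.0872, θ₃ = 0.2620

arm 1 (φ=0.0°): x'=0.0067, y'=0.0116
  e−x'=0.0833;  (l²−L²−(e−x')²−y'²−z²)/2L = 0.0683
  θ1 = atan2(B,A) + arccos(C/0.1878) = 0.0871
φ2=120.0° → target in arm frame (0.0067, -0.0116)
  e−x'=0.0833;  (l²−L²−(e−x')²−y'²−z²)/2L = 0.0683
  √(A²+B²)=0.1878;  θ2 = -1.1112+1.1983 ≈ 0.0872
rotate P by −φ3: (-0.0134, 0.0000, -0.1683)
  A cos θ + B sin θ = C:  0.1034·cos θ + -0.1683·sin θ = 0.0563
  √(A²+B²)=0.1975;  θ3 = -1.0199+1.2819 ≈ 0.2620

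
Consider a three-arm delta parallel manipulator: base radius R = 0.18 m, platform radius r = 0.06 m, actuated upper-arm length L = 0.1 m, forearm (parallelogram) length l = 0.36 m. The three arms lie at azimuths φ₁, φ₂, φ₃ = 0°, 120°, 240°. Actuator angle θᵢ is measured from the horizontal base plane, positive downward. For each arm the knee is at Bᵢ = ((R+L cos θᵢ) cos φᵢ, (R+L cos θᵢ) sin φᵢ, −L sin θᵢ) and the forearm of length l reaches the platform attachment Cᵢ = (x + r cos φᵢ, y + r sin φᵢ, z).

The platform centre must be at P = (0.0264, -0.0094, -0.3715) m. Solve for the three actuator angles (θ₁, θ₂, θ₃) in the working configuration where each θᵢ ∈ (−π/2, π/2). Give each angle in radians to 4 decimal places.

φ1=0.0° → target in arm frame (0.0264, -0.0094)
  A cos θ + B sin θ = C:  0.0936·cos θ + -0.3715·sin θ = -0.1363
  γ=atan2(-0.3715,0.0936)=-1.3240;  ψ=arccos(-0.3558)=1.9346;  θ1=γ+ψ≈0.6106
arm 2 (φ=120.0°): x'=-0.0213, y'=-0.0182
  A cos θ + B sin θ = C:  0.1413·cos θ + -0.3715·sin θ = -0.1936
  √(A²+B²)=0.3975;  θ2 = -1.2072+2.0795 ≈ 0.8723
arm 3 (φ=240.0°): x'=-0.0051, y'=0.0276
  e−x'=0.1251;  (l²−L²−(e−x')²−y'²−z²)/2L = -0.1741
  θ3 = atan2(B,A) + arccos(C/0.3920) = 0.7848

θ₁ = 0.6106, θ₂ = 0.8723, θ₃ = 0.7848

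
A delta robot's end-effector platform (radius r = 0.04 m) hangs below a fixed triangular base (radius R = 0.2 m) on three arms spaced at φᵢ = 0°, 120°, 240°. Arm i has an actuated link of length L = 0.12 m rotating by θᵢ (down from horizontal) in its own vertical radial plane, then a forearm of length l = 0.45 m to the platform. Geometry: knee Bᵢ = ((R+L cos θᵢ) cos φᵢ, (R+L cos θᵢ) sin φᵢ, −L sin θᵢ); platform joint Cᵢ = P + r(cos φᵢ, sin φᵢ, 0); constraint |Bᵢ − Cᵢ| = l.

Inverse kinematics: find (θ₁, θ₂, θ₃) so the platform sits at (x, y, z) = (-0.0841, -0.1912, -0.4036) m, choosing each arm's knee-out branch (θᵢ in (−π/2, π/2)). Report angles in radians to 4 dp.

rotate P by −φ1: (-0.0841, -0.1912, -0.4036)
  A=0.2441, B=-0.4036, C=(l²−L²−A²−y'²−z²)/(2L)=-0.2956
  γ=atan2(-0.4036,0.2441)=-1.0268;  ψ=arccos(-0.6266)=2.2480;  θ1=γ+ψ≈1.2212
rotate P by −φ2: (-0.1235, 0.1684, -0.4036)
  A=0.2835, B=-0.4036, C=(l²−L²−A²−y'²−z²)/(2L)=-0.3481
  γ=atan2(-0.4036,0.2835)=-0.9584;  ψ=arccos(-0.7058)=2.3544;  θ2=γ+ψ≈1.3960
φ3=240.0° → target in arm frame (0.2076, 0.0228)
  A=-0.0476, B=-0.4036, C=(l²−L²−A²−y'²−z²)/(2L)=0.0934
  γ=atan2(-0.4036,-0.0476)=-1.6883;  ψ=arccos(0.2299)=1.3389;  θ3=γ+ψ≈-0.3494

θ₁ = 1.2212, θ₂ = 1.3960, θ₃ = -0.3494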